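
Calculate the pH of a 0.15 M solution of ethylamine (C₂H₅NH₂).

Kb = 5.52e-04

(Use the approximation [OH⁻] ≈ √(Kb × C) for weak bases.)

[OH⁻] = √(Kb × C) = √(5.52e-04 × 0.15) = 9.0995e-03. pOH = 2.04, pH = 14 - pOH

pH = 11.96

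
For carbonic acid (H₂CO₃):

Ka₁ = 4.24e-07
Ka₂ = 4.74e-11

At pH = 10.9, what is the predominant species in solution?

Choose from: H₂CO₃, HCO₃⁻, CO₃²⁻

pKa₁ = 6.37, pKa₂ = 10.32. For a polyprotic acid the predominant species crosses at each pKa: below pKa_n the protonated form dominates, above it the deprotonated form does. At pH = 10.9, the predominant species is CO₃²⁻.

CO₃²⁻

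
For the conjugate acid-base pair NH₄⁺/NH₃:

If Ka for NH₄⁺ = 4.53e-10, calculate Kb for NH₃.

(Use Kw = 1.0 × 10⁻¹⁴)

For a conjugate pair Ka × Kb = Kw, so Kb = Kw/Ka = 1.0 × 10⁻¹⁴ / 4.53e-10 = 2.21e-05.

K_b = 2.21e-05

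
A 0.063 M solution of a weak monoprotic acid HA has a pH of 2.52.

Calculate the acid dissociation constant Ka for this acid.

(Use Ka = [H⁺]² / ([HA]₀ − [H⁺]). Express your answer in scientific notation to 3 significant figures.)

[H⁺] = 10^(−pH) = 10^(−2.52) = 3.020e-03 M. For HA ⇌ H⁺ + A⁻, Ka = [H⁺][A⁻]/[HA] = [H⁺]² / ([HA]₀ − [H⁺]) = (3.020e-03)² / (0.063 − 3.020e-03) = 1.52e-04.

K_a = 1.52e-04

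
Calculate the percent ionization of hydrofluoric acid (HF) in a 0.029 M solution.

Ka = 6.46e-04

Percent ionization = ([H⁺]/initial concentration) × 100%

Using Ka equilibrium: x² + Ka×x - Ka×C = 0. Solving: [H⁺] = 4.0173e-03. Percent = (4.0173e-03/0.029) × 100

Percent ionization = 13.9%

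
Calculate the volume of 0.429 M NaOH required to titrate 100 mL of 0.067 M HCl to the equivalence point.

At equivalence: moles acid = moles base. moles HCl = 0.067 × 100/1000 = 0.0067 mol. V_base = moles / 0.429 × 1000 = 15.6 mL.

V_{base} = 15.6 mL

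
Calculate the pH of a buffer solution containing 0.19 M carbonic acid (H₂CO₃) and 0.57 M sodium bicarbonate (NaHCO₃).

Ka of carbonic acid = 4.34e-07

pKa = -log(4.34e-07) = 6.36. pH = pKa + log([A⁻]/[HA]) = 6.36 + log(0.57/0.19)

pH = 6.84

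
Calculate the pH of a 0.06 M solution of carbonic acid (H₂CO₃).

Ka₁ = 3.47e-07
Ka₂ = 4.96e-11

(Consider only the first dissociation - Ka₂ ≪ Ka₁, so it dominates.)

First dissociation dominates. From Ka₁ = [H⁺][HA⁻]/[H₂A], x² + Ka₁·x − Ka₁·C = 0 with C = 0.06 M and Ka₁ = 3.47e-07. Solving: [H⁺] = (−Ka₁ + √(Ka₁² + 4·Ka₁·C)) / 2 = 1.4412e-04 M. pH = -log(1.4412e-04) = 3.84.

pH = 3.84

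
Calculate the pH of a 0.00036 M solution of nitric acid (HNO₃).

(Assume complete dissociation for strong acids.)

[H⁺] = 0.00036 M for strong acid. pH = -log[H⁺] = -log(0.00036)

pH = 3.44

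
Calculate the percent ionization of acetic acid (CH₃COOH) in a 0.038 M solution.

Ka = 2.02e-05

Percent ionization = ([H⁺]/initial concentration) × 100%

Using Ka equilibrium: x² + Ka×x - Ka×C = 0. Solving: [H⁺] = 8.6609e-04. Percent = (8.6609e-04/0.038) × 100

Percent ionization = 2.28%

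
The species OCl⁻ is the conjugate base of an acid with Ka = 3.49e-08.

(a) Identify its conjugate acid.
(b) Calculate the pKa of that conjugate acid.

(a) The conjugate acid is formed by adding one H⁺ to OCl⁻, giving HOCl. (b) pKa = -log(Ka) = -log(3.49e-08) = 7.46.

Conjugate acid: HOCl; pK_a = 7.46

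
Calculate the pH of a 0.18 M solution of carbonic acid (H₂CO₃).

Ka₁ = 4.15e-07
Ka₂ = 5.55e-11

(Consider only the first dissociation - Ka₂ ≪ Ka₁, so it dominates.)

First dissociation dominates. From Ka₁ = [H⁺][HA⁻]/[H₂A], x² + Ka₁·x − Ka₁·C = 0 with C = 0.18 M and Ka₁ = 4.15e-07. Solving: [H⁺] = (−Ka₁ + √(Ka₁² + 4·Ka₁·C)) / 2 = 2.7311e-04 M. pH = -log(2.7311e-04) = 3.56.

pH = 3.56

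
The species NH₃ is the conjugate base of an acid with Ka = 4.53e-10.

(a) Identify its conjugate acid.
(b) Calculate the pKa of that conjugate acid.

(a) The conjugate acid is formed by adding one H⁺ to NH₃, giving NH₄⁺. (b) pKa = -log(Ka) = -log(4.53e-10) = 9.34.

Conjugate acid: NH₄⁺; pK_a = 9.34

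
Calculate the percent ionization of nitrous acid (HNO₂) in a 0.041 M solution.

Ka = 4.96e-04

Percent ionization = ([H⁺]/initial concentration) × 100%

Using Ka equilibrium: x² + Ka×x - Ka×C = 0. Solving: [H⁺] = 4.2684e-03. Percent = (4.2684e-03/0.041) × 100

Percent ionization = 10.4%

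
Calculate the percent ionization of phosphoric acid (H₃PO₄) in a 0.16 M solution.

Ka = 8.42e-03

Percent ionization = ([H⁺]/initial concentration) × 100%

Using Ka equilibrium: x² + Ka×x - Ka×C = 0. Solving: [H⁺] = 3.2735e-02. Percent = (3.2735e-02/0.16) × 100

Percent ionization = 20.5%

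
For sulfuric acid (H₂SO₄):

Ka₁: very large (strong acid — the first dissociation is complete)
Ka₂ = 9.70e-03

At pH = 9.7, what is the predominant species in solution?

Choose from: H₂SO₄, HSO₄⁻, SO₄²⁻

The first dissociation is complete, so H₂SO₄ itself is never the predominant species in water; pKa₂ = -log(9.70e-03) = 2.01. For a polyprotic acid the predominant species crosses at each pKa: below pKa_n the protonated form dominates, above it the deprotonated form does. At pH = 9.7, the predominant species is SO₄²⁻.

SO₄²⁻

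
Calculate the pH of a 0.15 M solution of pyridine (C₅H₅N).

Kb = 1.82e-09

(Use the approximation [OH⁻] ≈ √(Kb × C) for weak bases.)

[OH⁻] = √(Kb × C) = √(1.82e-09 × 0.15) = 1.6523e-05. pOH = 4.78, pH = 14 - pOH

pH = 9.22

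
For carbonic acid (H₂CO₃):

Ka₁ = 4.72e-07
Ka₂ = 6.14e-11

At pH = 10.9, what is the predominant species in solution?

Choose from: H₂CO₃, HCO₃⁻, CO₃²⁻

pKa₁ = 6.33, pKa₂ = 10.21. For a polyprotic acid the predominant species crosses at each pKa: below pKa_n the protonated form dominates, above it the deprotonated form does. At pH = 10.9, the predominant species is CO₃²⁻.

CO₃²⁻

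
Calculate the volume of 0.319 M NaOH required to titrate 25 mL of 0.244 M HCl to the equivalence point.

At equivalence: moles acid = moles base. moles HCl = 0.244 × 25/1000 = 0.0061 mol. V_base = moles / 0.319 × 1000 = 19.1 mL.

V_{base} = 19.1 mL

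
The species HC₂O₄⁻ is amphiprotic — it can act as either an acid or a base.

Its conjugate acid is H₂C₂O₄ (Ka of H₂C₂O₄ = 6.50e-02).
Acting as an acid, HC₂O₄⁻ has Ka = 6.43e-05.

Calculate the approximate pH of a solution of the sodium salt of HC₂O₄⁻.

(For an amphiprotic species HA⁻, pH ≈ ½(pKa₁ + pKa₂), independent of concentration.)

pKa₁ = -log(6.50e-02) = 1.19; pKa₂ = -log(6.43e-05) = 4.19. For an amphiprotic species, pH ≈ ½(pKa₁ + pKa₂) = ½(1.19 + 4.19) = 2.69.

pH = 2.69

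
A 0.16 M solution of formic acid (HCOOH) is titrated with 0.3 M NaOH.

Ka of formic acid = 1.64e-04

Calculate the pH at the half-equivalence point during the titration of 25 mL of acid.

At half-equivalence [HA] = [A⁻], so Henderson-Hasselbalch gives pH = pKa = -log(1.64e-04) = 3.79.

pH = pKa = 3.79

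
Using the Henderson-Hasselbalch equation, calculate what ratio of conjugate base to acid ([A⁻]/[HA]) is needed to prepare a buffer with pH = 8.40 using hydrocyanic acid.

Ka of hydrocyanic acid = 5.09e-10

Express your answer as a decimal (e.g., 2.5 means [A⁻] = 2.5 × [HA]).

pKa = -log(5.09e-10) = 9.2933. pH = pKa + log([A⁻]/[HA]), so log([A⁻]/[HA]) = pH − pKa = 8.40 − 9.2933 = -0.8933. [A⁻]/[HA] = 10^(-0.8933) = 0.128

[A⁻]/[HA] = 0.128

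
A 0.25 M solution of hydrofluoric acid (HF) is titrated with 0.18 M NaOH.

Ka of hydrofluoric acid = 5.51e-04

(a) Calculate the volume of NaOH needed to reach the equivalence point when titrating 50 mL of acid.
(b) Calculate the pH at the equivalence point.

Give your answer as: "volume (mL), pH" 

moles acid = 0.25 × 50/1000 = 0.0125 mol; V_base = moles/0.18 × 1000 = 69.4 mL. At equivalence only the conjugate base is present: [A⁻] = 0.0125/0.119 = 1.0465e-01 M. Kb = Kw/Ka = 1.81e-11; [OH⁻] = √(Kb × [A⁻]) = 1.3781e-06; pOH = 5.86; pH = 14 - pOH = 8.14.

V = 69.4 mL, pH = 8.14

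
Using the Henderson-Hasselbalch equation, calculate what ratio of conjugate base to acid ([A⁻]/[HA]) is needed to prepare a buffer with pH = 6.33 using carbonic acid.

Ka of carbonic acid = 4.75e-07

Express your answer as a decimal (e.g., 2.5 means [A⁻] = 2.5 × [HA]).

pKa = -log(4.75e-07) = 6.3233. pH = pKa + log([A⁻]/[HA]), so log([A⁻]/[HA]) = pH − pKa = 6.33 − 6.3233 = 0.0067. [A⁻]/[HA] = 10^(0.0067) = 1.02

[A⁻]/[HA] = 1.02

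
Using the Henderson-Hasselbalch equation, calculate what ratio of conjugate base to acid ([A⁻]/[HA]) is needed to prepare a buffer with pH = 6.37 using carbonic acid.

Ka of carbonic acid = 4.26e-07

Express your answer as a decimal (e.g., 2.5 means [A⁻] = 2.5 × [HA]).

pKa = -log(4.26e-07) = 6.3706. pH = pKa + log([A⁻]/[HA]), so log([A⁻]/[HA]) = pH − pKa = 6.37 − 6.3706 = -0.0006. [A⁻]/[HA] = 10^(-0.0006) = 0.999

[A⁻]/[HA] = 0.999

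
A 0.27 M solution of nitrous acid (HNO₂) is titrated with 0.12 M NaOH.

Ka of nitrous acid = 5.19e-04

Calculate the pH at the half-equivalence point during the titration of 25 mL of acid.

At half-equivalence [HA] = [A⁻], so Henderson-Hasselbalch gives pH = pKa = -log(5.19e-04) = 3.28.

pH = pKa = 3.28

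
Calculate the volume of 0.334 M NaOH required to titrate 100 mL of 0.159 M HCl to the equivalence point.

At equivalence: moles acid = moles base. moles HCl = 0.159 × 100/1000 = 0.0159 mol. V_base = moles / 0.334 × 1000 = 47.6 mL.

V_{base} = 47.6 mL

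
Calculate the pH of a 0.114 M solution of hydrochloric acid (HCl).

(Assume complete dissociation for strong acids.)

[H⁺] = 0.114 M for strong acid. pH = -log[H⁺] = -log(0.114)

pH = 0.94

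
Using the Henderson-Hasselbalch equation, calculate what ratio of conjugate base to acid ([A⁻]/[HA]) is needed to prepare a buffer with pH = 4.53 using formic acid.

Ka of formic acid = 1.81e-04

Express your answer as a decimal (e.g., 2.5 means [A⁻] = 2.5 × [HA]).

pKa = -log(1.81e-04) = 3.7423. pH = pKa + log([A⁻]/[HA]), so log([A⁻]/[HA]) = pH − pKa = 4.53 − 3.7423 = 0.7877. [A⁻]/[HA] = 10^(0.7877) = 6.13

[A⁻]/[HA] = 6.13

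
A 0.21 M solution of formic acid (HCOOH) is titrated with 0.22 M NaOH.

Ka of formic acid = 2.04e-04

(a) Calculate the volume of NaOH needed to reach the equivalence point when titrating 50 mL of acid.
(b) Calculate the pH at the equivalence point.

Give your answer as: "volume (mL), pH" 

moles acid = 0.21 × 50/1000 = 0.0105 mol; V_base = moles/0.22 × 1000 = 47.7 mL. At equivalence only the conjugate base is present: [A⁻] = 0.0105/0.098 = 1.0744e-01 M. Kb = Kw/Ka = 4.90e-11; [OH⁻] = √(Kb × [A⁻]) = 2.2949e-06; pOH = 5.64; pH = 14 - pOH = 8.36.

V = 47.7 mL, pH = 8.36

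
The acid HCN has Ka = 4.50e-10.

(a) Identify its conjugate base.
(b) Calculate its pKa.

(a) The conjugate base is formed by removing one H⁺ from HCN, giving CN⁻. (b) pKa = -log(Ka) = -log(4.50e-10) = 9.35.

Conjugate base: CN⁻; pK_a = 9.35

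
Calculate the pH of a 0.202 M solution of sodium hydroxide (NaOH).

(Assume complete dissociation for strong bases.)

[OH⁻] = 0.202 M for strong base. pOH = -log[OH⁻] = 0.69, pH = 14 - pOH

pH = 13.31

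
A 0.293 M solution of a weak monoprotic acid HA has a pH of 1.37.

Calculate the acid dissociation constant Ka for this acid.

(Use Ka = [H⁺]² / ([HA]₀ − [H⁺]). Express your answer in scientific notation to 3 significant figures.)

[H⁺] = 10^(−pH) = 10^(−1.37) = 4.266e-02 M. For HA ⇌ H⁺ + A⁻, Ka = [H⁺][A⁻]/[HA] = [H⁺]² / ([HA]₀ − [H⁺]) = (4.266e-02)² / (0.293 − 4.266e-02) = 7.27e-03.

K_a = 7.27e-03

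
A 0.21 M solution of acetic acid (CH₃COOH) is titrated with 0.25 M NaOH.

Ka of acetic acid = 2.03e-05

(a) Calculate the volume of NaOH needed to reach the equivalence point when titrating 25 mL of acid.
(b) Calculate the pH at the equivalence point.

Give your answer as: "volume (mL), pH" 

moles acid = 0.21 × 25/1000 = 0.00525 mol; V_base = moles/0.25 × 1000 = 21.0 mL. At equivalence only the conjugate base is present: [A⁻] = 0.00525/0.046 = 1.1413e-01 M. Kb = Kw/Ka = 4.93e-10; [OH⁻] = √(Kb × [A⁻]) = 7.4981e-06; pOH = 5.13; pH = 14 - pOH = 8.87.

V = 21.0 mL, pH = 8.87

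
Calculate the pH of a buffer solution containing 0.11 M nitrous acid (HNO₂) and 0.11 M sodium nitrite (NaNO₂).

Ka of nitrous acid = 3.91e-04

pKa = -log(3.91e-04) = 3.41. pH = pKa + log([A⁻]/[HA]) = 3.41 + log(0.11/0.11)

pH = 3.41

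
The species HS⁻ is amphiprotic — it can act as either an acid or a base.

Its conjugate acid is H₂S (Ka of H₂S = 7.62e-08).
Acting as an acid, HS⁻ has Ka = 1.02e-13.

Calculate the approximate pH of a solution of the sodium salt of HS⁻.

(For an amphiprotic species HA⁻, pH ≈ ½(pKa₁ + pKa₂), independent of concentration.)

pKa₁ = -log(7.62e-08) = 7.12; pKa₂ = -log(1.02e-13) = 12.99. For an amphiprotic species, pH ≈ ½(pKa₁ + pKa₂) = ½(7.12 + 12.99) = 10.05.

pH = 10.05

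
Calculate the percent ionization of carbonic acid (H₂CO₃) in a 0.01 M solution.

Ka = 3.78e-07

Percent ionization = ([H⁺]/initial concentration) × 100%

Using Ka equilibrium: x² + Ka×x - Ka×C = 0. Solving: [H⁺] = 6.1293e-05. Percent = (6.1293e-05/0.01) × 100

Percent ionization = 0.613%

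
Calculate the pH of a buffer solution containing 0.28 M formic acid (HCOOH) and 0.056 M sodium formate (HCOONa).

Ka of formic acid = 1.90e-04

pKa = -log(1.90e-04) = 3.72. pH = pKa + log([A⁻]/[HA]) = 3.72 + log(0.056/0.28)

pH = 3.02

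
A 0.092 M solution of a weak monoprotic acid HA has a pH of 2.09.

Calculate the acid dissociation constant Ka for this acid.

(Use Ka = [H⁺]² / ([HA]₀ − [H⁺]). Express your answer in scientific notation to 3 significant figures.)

[H⁺] = 10^(−pH) = 10^(−2.09) = 8.128e-03 M. For HA ⇌ H⁺ + A⁻, Ka = [H⁺][A⁻]/[HA] = [H⁺]² / ([HA]₀ − [H⁺]) = (8.128e-03)² / (0.092 − 8.128e-03) = 7.88e-04.

K_a = 7.88e-04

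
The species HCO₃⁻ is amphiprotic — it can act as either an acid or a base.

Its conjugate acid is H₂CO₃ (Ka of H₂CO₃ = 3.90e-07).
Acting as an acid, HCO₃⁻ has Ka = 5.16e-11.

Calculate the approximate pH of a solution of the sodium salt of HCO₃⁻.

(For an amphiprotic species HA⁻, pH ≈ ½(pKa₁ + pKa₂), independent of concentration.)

pKa₁ = -log(3.90e-07) = 6.41; pKa₂ = -log(5.16e-11) = 10.29. For an amphiprotic species, pH ≈ ½(pKa₁ + pKa₂) = ½(6.41 + 10.29) = 8.35.

pH = 8.35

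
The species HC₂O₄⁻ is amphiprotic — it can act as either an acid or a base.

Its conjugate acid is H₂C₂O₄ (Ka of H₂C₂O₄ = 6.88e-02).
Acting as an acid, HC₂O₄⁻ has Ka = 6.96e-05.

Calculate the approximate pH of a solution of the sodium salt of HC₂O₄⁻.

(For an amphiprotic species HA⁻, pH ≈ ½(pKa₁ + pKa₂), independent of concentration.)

pKa₁ = -log(6.88e-02) = 1.16; pKa₂ = -log(6.96e-05) = 4.16. For an amphiprotic species, pH ≈ ½(pKa₁ + pKa₂) = ½(1.16 + 4.16) = 2.66.

pH = 2.66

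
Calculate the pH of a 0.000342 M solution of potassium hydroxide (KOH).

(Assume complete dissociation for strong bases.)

[OH⁻] = 0.000342 M for strong base. pOH = -log[OH⁻] = 3.47, pH = 14 - pOH

pH = 10.53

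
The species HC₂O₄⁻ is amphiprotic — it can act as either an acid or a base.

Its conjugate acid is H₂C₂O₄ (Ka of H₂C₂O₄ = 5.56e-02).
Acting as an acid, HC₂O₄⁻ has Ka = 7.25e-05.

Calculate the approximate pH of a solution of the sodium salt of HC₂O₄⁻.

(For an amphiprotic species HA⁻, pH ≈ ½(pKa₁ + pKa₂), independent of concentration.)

pKa₁ = -log(5.56e-02) = 1.25; pKa₂ = -log(7.25e-05) = 4.14. For an amphiprotic species, pH ≈ ½(pKa₁ + pKa₂) = ½(1.25 + 4.14) = 2.70.

pH = 2.70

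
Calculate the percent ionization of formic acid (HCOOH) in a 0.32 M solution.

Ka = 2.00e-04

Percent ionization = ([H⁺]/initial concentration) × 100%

Using Ka equilibrium: x² + Ka×x - Ka×C = 0. Solving: [H⁺] = 7.9006e-03. Percent = (7.9006e-03/0.32) × 100

Percent ionization = 2.47%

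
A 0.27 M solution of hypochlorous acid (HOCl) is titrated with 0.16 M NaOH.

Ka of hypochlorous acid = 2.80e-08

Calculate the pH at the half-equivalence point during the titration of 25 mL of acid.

At half-equivalence [HA] = [A⁻], so Henderson-Hasselbalch gives pH = pKa = -log(2.80e-08) = 7.55.

pH = pKa = 7.55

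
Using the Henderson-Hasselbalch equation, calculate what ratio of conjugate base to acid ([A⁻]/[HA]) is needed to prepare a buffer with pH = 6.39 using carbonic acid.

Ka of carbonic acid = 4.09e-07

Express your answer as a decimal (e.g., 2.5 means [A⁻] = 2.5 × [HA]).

pKa = -log(4.09e-07) = 6.3883. pH = pKa + log([A⁻]/[HA]), so log([A⁻]/[HA]) = pH − pKa = 6.39 − 6.3883 = 0.0017. [A⁻]/[HA] = 10^(0.0017) = 1.00

[A⁻]/[HA] = 1.00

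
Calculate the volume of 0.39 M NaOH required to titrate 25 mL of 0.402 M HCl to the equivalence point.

At equivalence: moles acid = moles base. moles HCl = 0.402 × 25/1000 = 0.01005 mol. V_base = moles / 0.39 × 1000 = 25.8 mL.

V_{base} = 25.8 mL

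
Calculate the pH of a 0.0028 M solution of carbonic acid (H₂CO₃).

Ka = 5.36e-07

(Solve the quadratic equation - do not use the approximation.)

x² + Ka×x - Ka×C = 0. Using quadratic formula: [H⁺] = 3.8473e-05

pH = 4.41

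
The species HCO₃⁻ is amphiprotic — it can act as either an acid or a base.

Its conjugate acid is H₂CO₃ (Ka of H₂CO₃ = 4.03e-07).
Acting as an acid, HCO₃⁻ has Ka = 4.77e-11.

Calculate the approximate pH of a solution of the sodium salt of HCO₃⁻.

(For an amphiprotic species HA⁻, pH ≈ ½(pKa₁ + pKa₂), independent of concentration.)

pKa₁ = -log(4.03e-07) = 6.39; pKa₂ = -log(4.77e-11) = 10.32. For an amphiprotic species, pH ≈ ½(pKa₁ + pKa₂) = ½(6.39 + 10.32) = 8.36.

pH = 8.36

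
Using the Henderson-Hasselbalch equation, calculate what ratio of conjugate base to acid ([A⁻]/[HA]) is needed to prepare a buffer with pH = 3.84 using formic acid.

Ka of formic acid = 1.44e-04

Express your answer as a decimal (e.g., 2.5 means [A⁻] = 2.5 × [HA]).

pKa = -log(1.44e-04) = 3.8416. pH = pKa + log([A⁻]/[HA]), so log([A⁻]/[HA]) = pH − pKa = 3.84 − 3.8416 = -0.0016. [A⁻]/[HA] = 10^(-0.0016) = 0.996

[A⁻]/[HA] = 0.996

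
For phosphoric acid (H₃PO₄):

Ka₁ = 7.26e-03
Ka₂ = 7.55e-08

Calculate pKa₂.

pKa₂ = -log(Ka₂) = -log(7.55e-08) = 7.12.

pK_{a2} = 7.12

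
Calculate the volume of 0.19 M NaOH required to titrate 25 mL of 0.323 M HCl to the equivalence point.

At equivalence: moles acid = moles base. moles HCl = 0.323 × 25/1000 = 0.008075 mol. V_base = moles / 0.19 × 1000 = 42.5 mL.

V_{base} = 42.5 mL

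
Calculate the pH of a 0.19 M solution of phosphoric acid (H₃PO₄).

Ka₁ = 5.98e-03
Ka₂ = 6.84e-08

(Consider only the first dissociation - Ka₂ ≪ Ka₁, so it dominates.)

First dissociation dominates. From Ka₁ = [H⁺][HA⁻]/[H₂A], x² + Ka₁·x − Ka₁·C = 0 with C = 0.19 M and Ka₁ = 5.98e-03. Solving: [H⁺] = (−Ka₁ + √(Ka₁² + 4·Ka₁·C)) / 2 = 3.0850e-02 M. pH = -log(3.0850e-02) = 1.51.

pH = 1.51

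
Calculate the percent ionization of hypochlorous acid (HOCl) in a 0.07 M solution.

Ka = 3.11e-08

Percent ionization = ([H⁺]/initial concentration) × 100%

Using Ka equilibrium: x² + Ka×x - Ka×C = 0. Solving: [H⁺] = 4.6643e-05. Percent = (4.6643e-05/0.07) × 100

Percent ionization = 0.0666%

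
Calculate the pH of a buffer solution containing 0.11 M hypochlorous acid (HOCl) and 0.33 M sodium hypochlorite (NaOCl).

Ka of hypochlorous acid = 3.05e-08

pKa = -log(3.05e-08) = 7.52. pH = pKa + log([A⁻]/[HA]) = 7.52 + log(0.33/0.11)

pH = 7.99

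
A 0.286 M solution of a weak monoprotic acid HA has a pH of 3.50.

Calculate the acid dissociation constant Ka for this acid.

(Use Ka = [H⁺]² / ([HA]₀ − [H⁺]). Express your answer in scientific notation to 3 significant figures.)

[H⁺] = 10^(−pH) = 10^(−3.50) = 3.162e-04 M. For HA ⇌ H⁺ + A⁻, Ka = [H⁺][A⁻]/[HA] = [H⁺]² / ([HA]₀ − [H⁺]) = (3.162e-04)² / (0.286 − 3.162e-04) = 3.50e-07.

K_a = 3.50e-07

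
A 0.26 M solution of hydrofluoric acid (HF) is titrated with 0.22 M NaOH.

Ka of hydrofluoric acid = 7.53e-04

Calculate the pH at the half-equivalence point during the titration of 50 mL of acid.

At half-equivalence [HA] = [A⁻], so Henderson-Hasselbalch gives pH = pKa = -log(7.53e-04) = 3.12.

pH = pKa = 3.12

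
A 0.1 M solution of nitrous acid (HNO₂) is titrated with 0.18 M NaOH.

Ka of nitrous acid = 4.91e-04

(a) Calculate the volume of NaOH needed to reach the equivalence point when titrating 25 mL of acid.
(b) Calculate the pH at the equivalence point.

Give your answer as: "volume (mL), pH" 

moles acid = 0.1 × 25/1000 = 0.0025 mol; V_base = moles/0.18 × 1000 = 13.9 mL. At equivalence only the conjugate base is present: [A⁻] = 0.0025/0.039 = 6.4286e-02 M. Kb = Kw/Ka = 2.04e-11; [OH⁻] = √(Kb × [A⁻]) = 1.1442e-06; pOH = 5.94; pH = 14 - pOH = 8.06.

V = 13.9 mL, pH = 8.06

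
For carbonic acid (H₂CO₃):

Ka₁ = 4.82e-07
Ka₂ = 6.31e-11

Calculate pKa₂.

pKa₂ = -log(Ka₂) = -log(6.31e-11) = 10.20.

pK_{a2} = 10.20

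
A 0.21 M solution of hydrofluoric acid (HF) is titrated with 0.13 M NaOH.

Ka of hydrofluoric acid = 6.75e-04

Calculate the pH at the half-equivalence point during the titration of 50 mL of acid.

At half-equivalence [HA] = [A⁻], so Henderson-Hasselbalch gives pH = pKa = -log(6.75e-04) = 3.17.

pH = pKa = 3.17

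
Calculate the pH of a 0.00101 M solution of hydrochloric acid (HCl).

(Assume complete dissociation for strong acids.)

[H⁺] = 0.00101 M for strong acid. pH = -log[H⁺] = -log(0.00101)

pH = 3.00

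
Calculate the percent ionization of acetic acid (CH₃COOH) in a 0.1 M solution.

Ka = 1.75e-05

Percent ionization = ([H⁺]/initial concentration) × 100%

Using Ka equilibrium: x² + Ka×x - Ka×C = 0. Solving: [H⁺] = 1.3142e-03. Percent = (1.3142e-03/0.1) × 100

Percent ionization = 1.31%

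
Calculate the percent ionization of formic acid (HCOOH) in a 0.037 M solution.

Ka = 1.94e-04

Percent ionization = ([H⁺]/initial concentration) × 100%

Using Ka equilibrium: x² + Ka×x - Ka×C = 0. Solving: [H⁺] = 2.5839e-03. Percent = (2.5839e-03/0.037) × 100

Percent ionization = 6.98%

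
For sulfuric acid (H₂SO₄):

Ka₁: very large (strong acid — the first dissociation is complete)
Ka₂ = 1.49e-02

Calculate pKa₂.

pKa₂ = -log(Ka₂) = -log(1.49e-02) = 1.83.

pK_{a2} = 1.83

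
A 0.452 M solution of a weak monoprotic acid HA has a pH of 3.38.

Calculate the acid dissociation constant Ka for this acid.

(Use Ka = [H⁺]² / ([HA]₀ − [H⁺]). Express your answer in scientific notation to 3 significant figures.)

[H⁺] = 10^(−pH) = 10^(−3.38) = 4.169e-04 M. For HA ⇌ H⁺ + A⁻, Ka = [H⁺][A⁻]/[HA] = [H⁺]² / ([HA]₀ − [H⁺]) = (4.169e-04)² / (0.452 − 4.169e-04) = 3.85e-07.

K_a = 3.85e-07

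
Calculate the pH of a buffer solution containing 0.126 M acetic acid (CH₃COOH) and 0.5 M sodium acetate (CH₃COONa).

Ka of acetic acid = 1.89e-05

pKa = -log(1.89e-05) = 4.72. pH = pKa + log([A⁻]/[HA]) = 4.72 + log(0.5/0.126)

pH = 5.32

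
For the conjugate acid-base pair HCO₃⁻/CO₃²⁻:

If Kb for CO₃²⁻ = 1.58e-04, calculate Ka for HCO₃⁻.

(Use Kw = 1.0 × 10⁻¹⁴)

For a conjugate pair Ka × Kb = Kw, so Ka = Kw/Kb = 1.0 × 10⁻¹⁴ / 1.58e-04 = 6.33e-11.

K_a = 6.33e-11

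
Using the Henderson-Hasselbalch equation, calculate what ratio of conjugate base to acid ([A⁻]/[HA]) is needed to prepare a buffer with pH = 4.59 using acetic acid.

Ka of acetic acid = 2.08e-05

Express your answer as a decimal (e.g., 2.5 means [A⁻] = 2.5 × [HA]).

pKa = -log(2.08e-05) = 4.6819. pH = pKa + log([A⁻]/[HA]), so log([A⁻]/[HA]) = pH − pKa = 4.59 − 4.6819 = -0.0919. [A⁻]/[HA] = 10^(-0.0919) = 0.809

[A⁻]/[HA] = 0.809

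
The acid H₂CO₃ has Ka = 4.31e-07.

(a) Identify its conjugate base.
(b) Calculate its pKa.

(a) The conjugate base is formed by removing one H⁺ from H₂CO₃, giving HCO₃⁻. (b) pKa = -log(Ka) = -log(4.31e-07) = 6.37.

Conjugate base: HCO₃⁻; pK_a = 6.37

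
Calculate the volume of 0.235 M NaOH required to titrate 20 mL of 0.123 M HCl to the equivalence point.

At equivalence: moles acid = moles base. moles HCl = 0.123 × 20/1000 = 0.00246 mol. V_base = moles / 0.235 × 1000 = 10.5 mL.

V_{base} = 10.5 mL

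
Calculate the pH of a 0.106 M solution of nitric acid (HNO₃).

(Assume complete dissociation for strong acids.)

[H⁺] = 0.106 M for strong acid. pH = -log[H⁺] = -log(0.106)

pH = 0.97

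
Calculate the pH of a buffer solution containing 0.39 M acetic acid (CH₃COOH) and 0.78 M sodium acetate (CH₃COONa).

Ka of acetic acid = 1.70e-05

pKa = -log(1.70e-05) = 4.77. pH = pKa + log([A⁻]/[HA]) = 4.77 + log(0.78/0.39)

pH = 5.07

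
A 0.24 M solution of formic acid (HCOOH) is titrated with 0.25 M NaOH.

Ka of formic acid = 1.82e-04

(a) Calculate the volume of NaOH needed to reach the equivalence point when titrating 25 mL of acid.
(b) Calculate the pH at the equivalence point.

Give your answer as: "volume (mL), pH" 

moles acid = 0.24 × 25/1000 = 0.006 mol; V_base = moles/0.25 × 1000 = 24.0 mL. At equivalence only the conjugate base is present: [A⁻] = 0.006/0.049 = 1.2245e-01 M. Kb = Kw/Ka = 5.49e-11; [OH⁻] = √(Kb × [A⁻]) = 2.5938e-06; pOH = 5.59; pH = 14 - pOH = 8.41.

V = 24.0 mL, pH = 8.41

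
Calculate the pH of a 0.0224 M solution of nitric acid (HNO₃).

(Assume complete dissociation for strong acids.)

[H⁺] = 0.0224 M for strong acid. pH = -log[H⁺] = -log(0.0224)

pH = 1.65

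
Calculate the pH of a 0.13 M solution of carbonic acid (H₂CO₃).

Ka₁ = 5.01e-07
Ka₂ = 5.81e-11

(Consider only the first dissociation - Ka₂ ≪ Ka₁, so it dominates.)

First dissociation dominates. From Ka₁ = [H⁺][HA⁻]/[H₂A], x² + Ka₁·x − Ka₁·C = 0 with C = 0.13 M and Ka₁ = 5.01e-07. Solving: [H⁺] = (−Ka₁ + √(Ka₁² + 4·Ka₁·C)) / 2 = 2.5496e-04 M. pH = -log(2.5496e-04) = 3.59.

pH = 3.59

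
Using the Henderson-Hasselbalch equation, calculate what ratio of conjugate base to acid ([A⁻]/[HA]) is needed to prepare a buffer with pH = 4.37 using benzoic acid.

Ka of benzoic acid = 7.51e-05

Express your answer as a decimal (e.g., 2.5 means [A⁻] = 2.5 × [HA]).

pKa = -log(7.51e-05) = 4.1244. pH = pKa + log([A⁻]/[HA]), so log([A⁻]/[HA]) = pH − pKa = 4.37 − 4.1244 = 0.2456. [A⁻]/[HA] = 10^(0.2456) = 1.76

[A⁻]/[HA] = 1.76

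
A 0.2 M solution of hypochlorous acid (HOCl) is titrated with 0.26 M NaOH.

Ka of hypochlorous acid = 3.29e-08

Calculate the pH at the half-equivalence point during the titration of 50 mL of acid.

At half-equivalence [HA] = [A⁻], so Henderson-Hasselbalch gives pH = pKa = -log(3.29e-08) = 7.48.

pH = pKa = 7.48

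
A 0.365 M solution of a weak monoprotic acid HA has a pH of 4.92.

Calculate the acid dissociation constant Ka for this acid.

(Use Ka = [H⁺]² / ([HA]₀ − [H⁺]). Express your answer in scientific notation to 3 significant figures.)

[H⁺] = 10^(−pH) = 10^(−4.92) = 1.202e-05 M. For HA ⇌ H⁺ + A⁻, Ka = [H⁺][A⁻]/[HA] = [H⁺]² / ([HA]₀ − [H⁺]) = (1.202e-05)² / (0.365 − 1.202e-05) = 3.96e-10.

K_a = 3.96e-10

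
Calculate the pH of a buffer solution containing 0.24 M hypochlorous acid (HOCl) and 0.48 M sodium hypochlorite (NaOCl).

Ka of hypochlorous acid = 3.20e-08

pKa = -log(3.20e-08) = 7.49. pH = pKa + log([A⁻]/[HA]) = 7.49 + log(0.48/0.24)

pH = 7.80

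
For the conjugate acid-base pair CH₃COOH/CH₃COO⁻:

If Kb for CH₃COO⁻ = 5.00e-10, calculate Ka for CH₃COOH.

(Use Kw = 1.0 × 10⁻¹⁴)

For a conjugate pair Ka × Kb = Kw, so Ka = Kw/Kb = 1.0 × 10⁻¹⁴ / 5.00e-10 = 2.00e-05.

K_a = 2.00e-05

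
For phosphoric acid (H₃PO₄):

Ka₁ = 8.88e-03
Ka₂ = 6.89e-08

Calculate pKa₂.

pKa₂ = -log(Ka₂) = -log(6.89e-08) = 7.16.

pK_{a2} = 7.16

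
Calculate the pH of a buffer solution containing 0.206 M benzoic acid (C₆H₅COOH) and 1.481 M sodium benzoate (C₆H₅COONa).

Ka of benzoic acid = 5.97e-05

pKa = -log(5.97e-05) = 4.22. pH = pKa + log([A⁻]/[HA]) = 4.22 + log(1.481/0.206)

pH = 5.08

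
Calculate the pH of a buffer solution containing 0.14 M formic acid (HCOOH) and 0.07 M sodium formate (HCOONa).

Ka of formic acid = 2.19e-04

pKa = -log(2.19e-04) = 3.66. pH = pKa + log([A⁻]/[HA]) = 3.66 + log(0.07/0.14)

pH = 3.36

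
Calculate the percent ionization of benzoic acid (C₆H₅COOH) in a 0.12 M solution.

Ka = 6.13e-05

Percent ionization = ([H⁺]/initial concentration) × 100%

Using Ka equilibrium: x² + Ka×x - Ka×C = 0. Solving: [H⁺] = 2.6817e-03. Percent = (2.6817e-03/0.12) × 100

Percent ionization = 2.23%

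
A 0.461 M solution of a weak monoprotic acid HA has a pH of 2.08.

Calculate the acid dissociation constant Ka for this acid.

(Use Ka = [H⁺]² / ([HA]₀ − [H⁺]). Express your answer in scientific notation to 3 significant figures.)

[H⁺] = 10^(−pH) = 10^(−2.08) = 8.318e-03 M. For HA ⇌ H⁺ + A⁻, Ka = [H⁺][A⁻]/[HA] = [H⁺]² / ([HA]₀ − [H⁺]) = (8.318e-03)² / (0.461 − 8.318e-03) = 1.53e-04.

K_a = 1.53e-04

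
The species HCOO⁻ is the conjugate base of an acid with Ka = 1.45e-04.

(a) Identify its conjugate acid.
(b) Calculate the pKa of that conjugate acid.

(a) The conjugate acid is formed by adding one H⁺ to HCOO⁻, giving HCOOH. (b) pKa = -log(Ka) = -log(1.45e-04) = 3.84.

Conjugate acid: HCOOH; pK_a = 3.84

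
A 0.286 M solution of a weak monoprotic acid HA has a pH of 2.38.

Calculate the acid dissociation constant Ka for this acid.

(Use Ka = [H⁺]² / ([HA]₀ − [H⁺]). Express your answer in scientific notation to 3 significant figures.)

[H⁺] = 10^(−pH) = 10^(−2.38) = 4.169e-03 M. For HA ⇌ H⁺ + A⁻, Ka = [H⁺][A⁻]/[HA] = [H⁺]² / ([HA]₀ − [H⁺]) = (4.169e-03)² / (0.286 − 4.169e-03) = 6.17e-05.

K_a = 6.17e-05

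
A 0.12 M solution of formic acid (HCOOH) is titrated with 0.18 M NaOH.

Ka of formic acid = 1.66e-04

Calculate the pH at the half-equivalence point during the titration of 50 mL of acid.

At half-equivalence [HA] = [A⁻], so Henderson-Hasselbalch gives pH = pKa = -log(1.66e-04) = 3.78.

pH = pKa = 3.78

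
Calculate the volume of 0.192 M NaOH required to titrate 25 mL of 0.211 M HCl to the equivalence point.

At equivalence: moles acid = moles base. moles HCl = 0.211 × 25/1000 = 0.005275 mol. V_base = moles / 0.192 × 1000 = 27.5 mL.

V_{base} = 27.5 mL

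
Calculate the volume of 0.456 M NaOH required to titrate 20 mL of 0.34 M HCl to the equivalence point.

At equivalence: moles acid = moles base. moles HCl = 0.34 × 20/1000 = 0.0068 mol. V_base = moles / 0.456 × 1000 = 14.9 mL.

V_{base} = 14.9 mL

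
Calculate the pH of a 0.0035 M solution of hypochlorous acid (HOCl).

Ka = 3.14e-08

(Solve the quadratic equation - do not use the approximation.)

x² + Ka×x - Ka×C = 0. Using quadratic formula: [H⁺] = 1.0468e-05

pH = 4.98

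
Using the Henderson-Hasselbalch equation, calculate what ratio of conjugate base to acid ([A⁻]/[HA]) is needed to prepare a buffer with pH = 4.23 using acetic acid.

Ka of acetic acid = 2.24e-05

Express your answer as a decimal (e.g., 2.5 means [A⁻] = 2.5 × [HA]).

pKa = -log(2.24e-05) = 4.6498. pH = pKa + log([A⁻]/[HA]), so log([A⁻]/[HA]) = pH − pKa = 4.23 − 4.6498 = -0.4198. [A⁻]/[HA] = 10^(-0.4198) = 0.380

[A⁻]/[HA] = 0.380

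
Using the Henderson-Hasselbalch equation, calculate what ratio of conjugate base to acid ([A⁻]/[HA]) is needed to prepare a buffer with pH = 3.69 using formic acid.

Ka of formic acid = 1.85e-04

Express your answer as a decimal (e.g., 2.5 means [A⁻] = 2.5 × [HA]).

pKa = -log(1.85e-04) = 3.7328. pH = pKa + log([A⁻]/[HA]), so log([A⁻]/[HA]) = pH − pKa = 3.69 − 3.7328 = -0.0428. [A⁻]/[HA] = 10^(-0.0428) = 0.906

[A⁻]/[HA] = 0.906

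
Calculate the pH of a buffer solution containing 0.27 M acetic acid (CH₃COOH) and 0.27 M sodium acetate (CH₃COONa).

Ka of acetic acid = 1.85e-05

pKa = -log(1.85e-05) = 4.73. pH = pKa + log([A⁻]/[HA]) = 4.73 + log(0.27/0.27)

pH = 4.73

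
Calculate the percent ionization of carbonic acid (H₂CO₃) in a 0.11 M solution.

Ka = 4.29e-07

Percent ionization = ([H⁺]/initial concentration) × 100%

Using Ka equilibrium: x² + Ka×x - Ka×C = 0. Solving: [H⁺] = 2.1702e-04. Percent = (2.1702e-04/0.11) × 100

Percent ionization = 0.197%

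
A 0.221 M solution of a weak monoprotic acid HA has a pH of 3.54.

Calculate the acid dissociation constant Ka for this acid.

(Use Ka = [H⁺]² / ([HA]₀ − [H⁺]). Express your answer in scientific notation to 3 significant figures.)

[H⁺] = 10^(−pH) = 10^(−3.54) = 2.884e-04 M. For HA ⇌ H⁺ + A⁻, Ka = [H⁺][A⁻]/[HA] = [H⁺]² / ([HA]₀ − [H⁺]) = (2.884e-04)² / (0.221 − 2.884e-04) = 3.77e-07.

K_a = 3.77e-07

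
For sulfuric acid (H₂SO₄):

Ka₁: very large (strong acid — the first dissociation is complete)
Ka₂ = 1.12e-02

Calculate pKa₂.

pKa₂ = -log(Ka₂) = -log(1.12e-02) = 1.95.

pK_{a2} = 1.95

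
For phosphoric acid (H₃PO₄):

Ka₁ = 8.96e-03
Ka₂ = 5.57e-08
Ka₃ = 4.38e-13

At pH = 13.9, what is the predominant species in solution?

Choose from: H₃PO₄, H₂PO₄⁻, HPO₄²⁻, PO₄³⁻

pKa₁ = 2.05, pKa₂ = 7.25, pKa₃ = 12.36. For a polyprotic acid the predominant species crosses at each pKa: below pKa_n the protonated form dominates, above it the deprotonated form does. At pH = 13.9, the predominant species is PO₄³⁻.

PO₄³⁻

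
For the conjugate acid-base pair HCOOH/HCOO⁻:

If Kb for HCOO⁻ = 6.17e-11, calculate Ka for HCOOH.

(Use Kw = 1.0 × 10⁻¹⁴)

For a conjugate pair Ka × Kb = Kw, so Ka = Kw/Kb = 1.0 × 10⁻¹⁴ / 6.17e-11 = 1.62e-04.

K_a = 1.62e-04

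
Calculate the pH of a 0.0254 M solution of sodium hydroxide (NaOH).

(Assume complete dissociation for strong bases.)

[OH⁻] = 0.0254 M for strong base. pOH = -log[OH⁻] = 1.60, pH = 14 - pOH

pH = 12.40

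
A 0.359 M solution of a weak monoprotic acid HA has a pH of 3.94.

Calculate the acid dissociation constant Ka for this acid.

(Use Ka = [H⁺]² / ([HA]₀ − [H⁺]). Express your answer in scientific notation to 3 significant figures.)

[H⁺] = 10^(−pH) = 10^(−3.94) = 1.148e-04 M. For HA ⇌ H⁺ + A⁻, Ka = [H⁺][A⁻]/[HA] = [H⁺]² / ([HA]₀ − [H⁺]) = (1.148e-04)² / (0.359 − 1.148e-04) = 3.67e-08.

K_a = 3.67e-08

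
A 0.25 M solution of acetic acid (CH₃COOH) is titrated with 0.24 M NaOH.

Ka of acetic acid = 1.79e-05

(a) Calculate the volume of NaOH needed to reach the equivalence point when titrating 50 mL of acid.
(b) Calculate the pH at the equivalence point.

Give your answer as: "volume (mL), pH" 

moles acid = 0.25 × 50/1000 = 0.0125 mol; V_base = moles/0.24 × 1000 = 52.1 mL. At equivalence only the conjugate base is present: [A⁻] = 0.0125/0.102 = 1.2245e-01 M. Kb = Kw/Ka = 5.59e-10; [OH⁻] = √(Kb × [A⁻]) = 8.2709e-06; pOH = 5.08; pH = 14 - pOH = 8.92.

V = 52.1 mL, pH = 8.92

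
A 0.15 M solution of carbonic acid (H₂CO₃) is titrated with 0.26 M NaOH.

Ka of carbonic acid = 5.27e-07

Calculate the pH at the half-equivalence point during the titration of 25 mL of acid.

At half-equivalence [HA] = [A⁻], so Henderson-Hasselbalch gives pH = pKa = -log(5.27e-07) = 6.28.

pH = pKa = 6.28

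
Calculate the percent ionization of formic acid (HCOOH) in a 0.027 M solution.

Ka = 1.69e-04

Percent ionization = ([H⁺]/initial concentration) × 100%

Using Ka equilibrium: x² + Ka×x - Ka×C = 0. Solving: [H⁺] = 2.0533e-03. Percent = (2.0533e-03/0.027) × 100

Percent ionization = 7.6%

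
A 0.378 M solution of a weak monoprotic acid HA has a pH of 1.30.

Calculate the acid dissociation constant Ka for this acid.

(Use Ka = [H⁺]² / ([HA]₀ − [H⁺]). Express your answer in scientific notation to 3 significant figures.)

[H⁺] = 10^(−pH) = 10^(−1.30) = 5.012e-02 M. For HA ⇌ H⁺ + A⁻, Ka = [H⁺][A⁻]/[HA] = [H⁺]² / ([HA]₀ − [H⁺]) = (5.012e-02)² / (0.378 − 5.012e-02) = 7.66e-03.

K_a = 7.66e-03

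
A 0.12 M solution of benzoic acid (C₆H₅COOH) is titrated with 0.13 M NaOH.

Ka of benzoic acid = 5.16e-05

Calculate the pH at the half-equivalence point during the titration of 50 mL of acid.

At half-equivalence [HA] = [A⁻], so Henderson-Hasselbalch gives pH = pKa = -log(5.16e-05) = 4.29.

pH = pKa = 4.29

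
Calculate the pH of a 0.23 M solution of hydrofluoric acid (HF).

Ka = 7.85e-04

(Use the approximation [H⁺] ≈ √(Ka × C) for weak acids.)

[H⁺] = √(Ka × C) = √(7.85e-04 × 0.23) = 1.3437e-02. pH = -log(1.3437e-02)

pH = 1.87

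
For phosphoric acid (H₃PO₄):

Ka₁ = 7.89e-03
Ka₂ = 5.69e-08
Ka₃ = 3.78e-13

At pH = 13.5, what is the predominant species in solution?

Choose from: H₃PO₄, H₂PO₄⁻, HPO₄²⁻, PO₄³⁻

pKa₁ = 2.10, pKa₂ = 7.24, pKa₃ = 12.42. For a polyprotic acid the predominant species crosses at each pKa: below pKa_n the protonated form dominates, above it the deprotonated form does. At pH = 13.5, the predominant species is PO₄³⁻.

PO₄³⁻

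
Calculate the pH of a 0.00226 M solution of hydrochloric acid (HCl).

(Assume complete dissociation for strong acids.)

[H⁺] = 0.00226 M for strong acid. pH = -log[H⁺] = -log(0.00226)

pH = 2.65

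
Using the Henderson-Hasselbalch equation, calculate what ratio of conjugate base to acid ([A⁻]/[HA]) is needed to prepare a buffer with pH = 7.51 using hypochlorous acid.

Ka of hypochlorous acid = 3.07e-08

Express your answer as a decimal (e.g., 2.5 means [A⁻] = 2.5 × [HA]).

pKa = -log(3.07e-08) = 7.5129. pH = pKa + log([A⁻]/[HA]), so log([A⁻]/[HA]) = pH − pKa = 7.51 − 7.5129 = -0.0029. [A⁻]/[HA] = 10^(-0.0029) = 0.993

[A⁻]/[HA] = 0.993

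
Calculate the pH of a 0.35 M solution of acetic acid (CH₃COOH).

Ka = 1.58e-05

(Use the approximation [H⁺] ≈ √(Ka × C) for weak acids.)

[H⁺] = √(Ka × C) = √(1.58e-05 × 0.35) = 2.3516e-03. pH = -log(2.3516e-03)

pH = 2.63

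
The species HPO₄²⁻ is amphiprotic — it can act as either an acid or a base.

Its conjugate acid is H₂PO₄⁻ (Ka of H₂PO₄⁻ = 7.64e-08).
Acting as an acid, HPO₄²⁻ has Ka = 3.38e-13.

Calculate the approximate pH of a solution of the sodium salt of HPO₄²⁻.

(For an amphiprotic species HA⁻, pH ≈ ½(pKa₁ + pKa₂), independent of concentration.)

pKa₁ = -log(7.64e-08) = 7.12; pKa₂ = -log(3.38e-13) = 12.47. For an amphiprotic species, pH ≈ ½(pKa₁ + pKa₂) = ½(7.12 + 12.47) = 9.79.

pH = 9.79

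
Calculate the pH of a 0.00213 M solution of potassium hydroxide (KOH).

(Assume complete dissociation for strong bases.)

[OH⁻] = 0.00213 M for strong base. pOH = -log[OH⁻] = 2.67, pH = 14 - pOH

pH = 11.33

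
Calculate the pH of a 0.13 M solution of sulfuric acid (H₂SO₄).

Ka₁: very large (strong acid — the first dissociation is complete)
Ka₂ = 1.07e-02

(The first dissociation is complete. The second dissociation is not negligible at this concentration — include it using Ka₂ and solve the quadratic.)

First dissociation is complete: [H⁺]₀ = [HSO₄⁻]₀ = C = 0.13 M. Second dissociation HSO₄⁻ ⇌ H⁺ + SO₄²⁻: let x = [SO₄²⁻]. Ka₂ = (C + x)·x / (C − x) = 1.07e-02 → x² + (C + Ka₂)·x − Ka₂·C = 0 → x² + 0.14070·x − 1.391e-03 = 0. x = (−0.14070 + √(0.14070² + 4 × 1.391e-03)) / 2 = 9.2749e-03 M. [H⁺] = C + x = 0.13 + 9.2749e-03 = 1.3927e-01 M. pH = -log(1.3927e-01) = 0.86.

pH = 0.86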